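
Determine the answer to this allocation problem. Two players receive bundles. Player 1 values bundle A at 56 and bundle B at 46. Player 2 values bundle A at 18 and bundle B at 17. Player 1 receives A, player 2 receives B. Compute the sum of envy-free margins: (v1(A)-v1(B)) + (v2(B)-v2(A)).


Step 1: Player 1's margin = v1(A) - v1(B) = 56 - 46 = 10
Step 2: Player 2's margin = v2(B) - v2(A) = 17 - 18 = -1
Step 3: Total margin = 10 + -1 = 9

9


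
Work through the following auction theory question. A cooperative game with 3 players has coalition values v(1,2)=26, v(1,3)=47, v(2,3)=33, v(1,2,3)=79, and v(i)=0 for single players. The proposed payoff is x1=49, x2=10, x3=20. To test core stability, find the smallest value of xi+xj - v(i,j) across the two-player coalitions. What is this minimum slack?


Step 1: Slack for coalition (1,2): x1+x2 - v12 = 59 - 26 = 33
Step 2: Slack for coalition (1,3): x1+x3 - v13 = 69 - 47 = 22
Step 3: Slack for coalition (2,3): x2+x3 - v23 = 30 - 33 = -3
Step 4: Minimum slack = min(33, 22, -3) = -3, attained by (2,3); coalition (2,3) can block (slack < 0), so the allocation is not in the core

-3


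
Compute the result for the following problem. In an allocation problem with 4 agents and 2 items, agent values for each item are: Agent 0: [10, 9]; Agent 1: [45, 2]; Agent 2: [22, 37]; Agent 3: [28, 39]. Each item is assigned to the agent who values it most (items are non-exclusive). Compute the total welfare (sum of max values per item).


Step 1: For each item, find the maximum value among all agents.
Step 2: Item 0 -> Agent 1 (value 45)
Step 3: Item 1 -> Agent 3 (value 39)
Step 4: Total welfare = 45 + 39 = 84

84


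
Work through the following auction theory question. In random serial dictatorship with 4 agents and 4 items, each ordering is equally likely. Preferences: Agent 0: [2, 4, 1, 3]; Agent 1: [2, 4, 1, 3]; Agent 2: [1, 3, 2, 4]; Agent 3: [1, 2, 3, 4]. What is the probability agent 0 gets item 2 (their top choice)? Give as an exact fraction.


Step 1: Agent 0 wants item 2
Step 2: There are 24 possible orderings of agents
Step 3: In 11 orderings, agent 0 gets item 2
Step 4: Probability = 11/24

11/24


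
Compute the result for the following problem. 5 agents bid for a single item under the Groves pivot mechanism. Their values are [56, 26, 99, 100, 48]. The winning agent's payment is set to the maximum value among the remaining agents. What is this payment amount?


Step 1: The efficient winner is agent 3 with value 100
Step 2: Other agents' values: [56, 26, 99, 48]
Step 3: Pivot payment = max(others) = 99
Step 4: The winner pays 99

99


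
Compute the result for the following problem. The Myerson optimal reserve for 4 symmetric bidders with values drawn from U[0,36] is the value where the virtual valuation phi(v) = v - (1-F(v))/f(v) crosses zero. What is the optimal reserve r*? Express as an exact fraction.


Step 1: For U[0,36], F(v) = v/36 and f(v) = 1/36
Step 2: phi(v) = v - (1 - v/36)/(1/36) = v - (36 - v) = 2v - 36
Step 3: Set phi(r*) = 0: 2r* - 36 = 0
Step 4: r* = 36/2 = 18 (the number of bidders n = 4 does not enter)

18


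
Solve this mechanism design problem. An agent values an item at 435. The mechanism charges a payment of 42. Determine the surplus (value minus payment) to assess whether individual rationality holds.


Step 1: Surplus = value - payment = 435 - 42 = 393
Step 2: IR is satisfied (surplus >= 0)

393


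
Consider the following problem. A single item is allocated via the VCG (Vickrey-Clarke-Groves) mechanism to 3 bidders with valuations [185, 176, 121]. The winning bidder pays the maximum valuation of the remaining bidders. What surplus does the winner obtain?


Step 1: The winner is the agent with the highest value: agent 0 with value 185
Step 2: Values of other agents: [176, 121]
Step 3: VCG payment = max of others' values = 176
Step 4: Surplus = 185 - 176 = 9

9


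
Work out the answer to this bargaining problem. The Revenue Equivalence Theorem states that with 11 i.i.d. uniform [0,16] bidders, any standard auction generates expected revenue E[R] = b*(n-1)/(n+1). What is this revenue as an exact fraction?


Step 1: By Revenue Equivalence, expected revenue = b*(n-1)/(n+1)
Step 2: Substituting n = 11, b = 16
Step 3: Revenue = 16*(11-1)/(11+1) = 16*10/12
Step 4: Revenue = 160/12 = 40/3

40/3


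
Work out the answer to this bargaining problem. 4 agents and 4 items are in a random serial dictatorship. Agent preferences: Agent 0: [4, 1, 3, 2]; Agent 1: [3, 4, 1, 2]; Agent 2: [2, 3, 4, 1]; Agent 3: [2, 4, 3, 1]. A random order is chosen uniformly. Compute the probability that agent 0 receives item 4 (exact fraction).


Step 1: Agent 0 wants item 4
Step 2: There are 24 possible orderings of agents
Step 3: In 17 orderings, agent 0 gets item 4
Step 4: Probability = 17/24

17/24


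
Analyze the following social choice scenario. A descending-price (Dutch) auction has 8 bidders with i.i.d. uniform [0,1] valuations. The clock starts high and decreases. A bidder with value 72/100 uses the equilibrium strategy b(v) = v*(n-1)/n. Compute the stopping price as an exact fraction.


Step 1: Dutch auctions are strategically equivalent to first-price auctions
Step 2: The equilibrium bid is b(v) = v*(n-1)/n
Step 3: b = 18/25 * 7/8
Step 4: b = 63/100

63/100


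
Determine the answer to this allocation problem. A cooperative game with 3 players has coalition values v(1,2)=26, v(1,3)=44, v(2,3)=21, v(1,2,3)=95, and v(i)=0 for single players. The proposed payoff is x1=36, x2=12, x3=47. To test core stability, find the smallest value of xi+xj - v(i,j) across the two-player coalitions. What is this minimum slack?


Step 1: Slack for coalition (1,2): x1+x2 - v12 = 48 - 26 = 22
Step 2: Slack for coalition (1,3): x1+x3 - v13 = 83 - 44 = 39
Step 3: Slack for coalition (2,3): x2+x3 - v23 = 59 - 21 = 38
Step 4: Minimum slack = min(22, 39, 38) = 22, attained by (1,2); no pair can gain by deviating, so the allocation is in the core

22


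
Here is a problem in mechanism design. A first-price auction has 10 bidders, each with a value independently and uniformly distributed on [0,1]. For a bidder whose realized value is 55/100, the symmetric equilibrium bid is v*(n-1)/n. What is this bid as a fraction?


Step 1: The symmetric BNE bidding function is b(v) = v * (n-1) / n
Step 2: Substitute v = 11/20 and n = 10
Step 3: b = 11/20 * 9/10
Step 4: b = 99/200

99/200


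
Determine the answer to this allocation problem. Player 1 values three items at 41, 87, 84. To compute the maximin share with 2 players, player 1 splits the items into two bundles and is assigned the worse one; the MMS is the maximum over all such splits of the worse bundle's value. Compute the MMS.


Step 1: Item values = 41, 87, 84
Step 2: Enumerate all 2-bundle partitions and take the smaller bundle:
  Partition 1: {41} vs {87,84} -> bundles 41, 171; min = 41
  Partition 2: {87} vs {41,84} -> bundles 87, 125; min = 87
  Partition 3: {84} vs {41,87} -> bundles 84, 128; min = 84
Step 3: MMS = max(41, 87, 84) = 87

87


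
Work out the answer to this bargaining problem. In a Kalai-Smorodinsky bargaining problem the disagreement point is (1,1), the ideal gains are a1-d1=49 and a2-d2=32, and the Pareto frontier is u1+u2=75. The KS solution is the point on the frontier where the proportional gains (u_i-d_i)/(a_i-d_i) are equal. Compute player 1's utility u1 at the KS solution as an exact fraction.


Step 1: At the KS point, (u1-d1)/r1 = (u2-d2)/r2 = t and u1+u2 = 75
Step 2: u1 = d1 + r1*t and u2 = d2 + r2*t, so (d1 + r1*t) + (d2 + r2*t) = 75
Step 3: t = (75 - 1 - 1)/(49 + 32) = 73/81
Step 4: u1 = d1 + r1*t = 1 + 49 * 73/81 = 3658/81
Step 5: (Check: u2 = d2 + r2*t = 2417/81; u1+u2 = 3658/81 + 2417/81 = 75, on the frontier.)

3658/81


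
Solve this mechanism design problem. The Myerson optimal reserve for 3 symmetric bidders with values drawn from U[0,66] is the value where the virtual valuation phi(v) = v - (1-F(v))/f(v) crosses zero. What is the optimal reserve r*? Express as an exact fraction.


Step 1: For U[0,66], F(v) = v/66 and f(v) = 1/66
Step 2: phi(v) = v - (1 - v/66)/(1/66) = v - (66 - v) = 2v - 66
Step 3: Set phi(r*) = 0: 2r* - 66 = 0
Step 4: r* = 66/2 = 33 (the number of bidders n = 3 does not enter)

33


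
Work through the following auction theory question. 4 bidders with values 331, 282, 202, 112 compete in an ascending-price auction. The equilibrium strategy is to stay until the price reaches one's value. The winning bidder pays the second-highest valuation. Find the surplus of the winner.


Step 1: Identify the highest value: 331
Step 2: Identify the second-highest value: 282
Step 3: The final price = second-highest value = 282
Step 4: Surplus = 331 - 282 = 49

49


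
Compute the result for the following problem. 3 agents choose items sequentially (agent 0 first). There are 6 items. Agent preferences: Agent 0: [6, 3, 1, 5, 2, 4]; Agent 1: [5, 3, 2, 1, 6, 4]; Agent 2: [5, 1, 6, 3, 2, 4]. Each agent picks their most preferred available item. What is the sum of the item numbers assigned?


Step 1: Agent 0 picks item 6
Step 2: Agent 1 picks item 5
Step 3: Agent 2 picks item 1
Step 4: Sum = 6 + 5 + 1 = 12

12


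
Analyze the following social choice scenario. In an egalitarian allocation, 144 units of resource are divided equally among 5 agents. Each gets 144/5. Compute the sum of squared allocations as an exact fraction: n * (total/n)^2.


Step 1: Each agent's share = 144/5
Step 2: Square of each share = (144/5)^2 = 20736/25
Step 3: Sum of squares = 5 * 20736/25 = 20736/5

20736/5


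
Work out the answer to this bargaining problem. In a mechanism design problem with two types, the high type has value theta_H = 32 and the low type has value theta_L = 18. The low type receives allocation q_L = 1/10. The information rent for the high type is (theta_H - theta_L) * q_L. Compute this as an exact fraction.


Step 1: theta_H - theta_L = 32 - 18 = 14
Step 2: Information rent = (theta_H - theta_L) * q_L
Step 3: = 14 * 1/10
Step 4: = 7/5

7/5


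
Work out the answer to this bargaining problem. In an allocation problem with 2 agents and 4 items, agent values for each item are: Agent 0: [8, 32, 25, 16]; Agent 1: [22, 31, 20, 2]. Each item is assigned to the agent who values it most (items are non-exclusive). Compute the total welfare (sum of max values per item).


Step 1: For each item, find the maximum value among all agents.
Step 2: Item 0 -> Agent 1 (value 22)
Step 3: Item 1 -> Agent 0 (value 32)
Step 4: Item 2 -> Agent 0 (value 25)
Step 5: Item 3 -> Agent 0 (value 16)
Step 6: Total welfare = 22 + 32 + 25 + 16 = 95

95


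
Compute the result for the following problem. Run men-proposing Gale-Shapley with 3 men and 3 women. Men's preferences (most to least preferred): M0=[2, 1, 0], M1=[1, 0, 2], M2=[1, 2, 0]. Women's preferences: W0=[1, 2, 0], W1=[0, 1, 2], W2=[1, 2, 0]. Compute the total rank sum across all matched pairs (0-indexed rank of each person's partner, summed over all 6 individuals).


Step 1: Run Gale-Shapley (men propose, women hold best offer):
  M0 proposes to W2; she accepts
  M1 proposes to W1; she accepts
  M2 proposes to W1; rejected
  M2 proposes to W2; she switches from M0
  M0 proposes to W1; she switches from M1
  M1 proposes to W0; she accepts
Step 2: Final matching: W0-M1, W1-M0, W2-M2
Step 3: 0-indexed ranks (man's rank of his match, then woman's): 1 + 0 + 1 + 0 + 1 + 1
Step 4: Total rank sum = 4

4


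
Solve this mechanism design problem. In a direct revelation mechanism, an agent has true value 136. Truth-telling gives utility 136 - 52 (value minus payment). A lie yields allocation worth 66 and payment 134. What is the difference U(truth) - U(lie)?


Step 1: U(truth) = value - payment = 136 - 52 = 84
Step 2: U(lie) = allocation - payment = 66 - 134 = -68
Step 3: IC gap = 84 - (-68) = 152

152


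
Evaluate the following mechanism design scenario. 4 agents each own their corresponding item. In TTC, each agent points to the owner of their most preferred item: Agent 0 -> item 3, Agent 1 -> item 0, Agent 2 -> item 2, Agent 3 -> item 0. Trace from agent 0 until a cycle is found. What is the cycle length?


Step 1: Trace the pointer graph from agent 0: 0 -> 3 -> 0
Step 2: A cycle is detected when we revisit agent 0
Step 3: The cycle is: 0 -> 3 -> 0
Step 4: Cycle length = 2

2


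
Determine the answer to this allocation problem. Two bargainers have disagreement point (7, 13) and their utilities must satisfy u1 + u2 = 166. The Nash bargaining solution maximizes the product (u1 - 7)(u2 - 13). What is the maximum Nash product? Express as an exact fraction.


Step 1: The Nash solution splits surplus symmetrically above the disagreement point
Step 2: u1 = (total + d1 - d2)/2 = (166 + 7 - 13)/2 = 80
Step 3: u2 = (total - d1 + d2)/2 = (166 - 7 + 13)/2 = 86
Step 4: Nash product = (80 - 7) * (86 - 13)
Step 5: = 73 * 73 = 5329

5329


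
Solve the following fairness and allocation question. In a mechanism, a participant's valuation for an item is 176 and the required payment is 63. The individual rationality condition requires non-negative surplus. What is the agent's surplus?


Step 1: Surplus = value - payment = 176 - 63 = 113
Step 2: IR is satisfied (surplus >= 0)

113


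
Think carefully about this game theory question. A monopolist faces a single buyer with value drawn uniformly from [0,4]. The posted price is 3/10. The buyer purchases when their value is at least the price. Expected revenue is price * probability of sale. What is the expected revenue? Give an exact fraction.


Step 1: Posted price r = 3/10, value support [0,4]
Step 2: P(v >= r) = (4 - 3/10)/4 = 37/40
Step 3: Expected revenue = r * P(v >= r) = 3/10 * 37/40
Step 4: Revenue = 111/400

111/400


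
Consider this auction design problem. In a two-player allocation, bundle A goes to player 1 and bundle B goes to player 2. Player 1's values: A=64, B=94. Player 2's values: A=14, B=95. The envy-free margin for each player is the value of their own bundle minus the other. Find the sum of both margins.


Step 1: Player 1's margin = v1(A) - v1(B) = 64 - 94 = -30
Step 2: Player 2's margin = v2(B) - v2(A) = 95 - 14 = 81
Step 3: Total margin = -30 + 81 = 51

51


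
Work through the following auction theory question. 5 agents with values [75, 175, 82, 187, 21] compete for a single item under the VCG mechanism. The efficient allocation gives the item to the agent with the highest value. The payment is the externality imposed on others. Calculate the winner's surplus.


Step 1: The winner is the agent with the highest value: agent 3 with value 187
Step 2: Values of other agents: [75, 175, 82, 21]
Step 3: VCG payment = max of others' values = 175
Step 4: Surplus = 187 - 175 = 12

12


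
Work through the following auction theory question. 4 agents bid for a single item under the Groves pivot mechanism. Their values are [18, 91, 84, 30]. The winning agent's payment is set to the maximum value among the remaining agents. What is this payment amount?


Step 1: The efficient winner is agent 1 with value 91
Step 2: Other agents' values: [18, 84, 30]
Step 3: Pivot payment = max(others) = 84
Step 4: The winner pays 84

84


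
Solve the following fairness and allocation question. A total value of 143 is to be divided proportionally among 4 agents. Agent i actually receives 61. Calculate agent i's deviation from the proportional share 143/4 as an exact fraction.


Step 1: Proportional share = 143/4
Step 2: Agent's actual allocation = 61
Step 3: Excess = 61 - 143/4 = 101/4

101/4


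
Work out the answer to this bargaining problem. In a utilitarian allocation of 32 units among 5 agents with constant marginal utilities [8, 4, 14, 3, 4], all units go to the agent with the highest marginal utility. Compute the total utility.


Step 1: The marginal utilities are [8, 4, 14, 3, 4]
Step 2: The highest marginal utility is 14
Step 3: All 32 units go to that agent
Step 4: Total utility = 14 * 32 = 448

448


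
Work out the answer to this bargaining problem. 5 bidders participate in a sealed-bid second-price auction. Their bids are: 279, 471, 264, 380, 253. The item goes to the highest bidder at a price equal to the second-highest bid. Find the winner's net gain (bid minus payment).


Step 1: Sort bids in descending order: 471, 380, 279, 264, 253
Step 2: The winning bid is the highest: 471
Step 3: The payment equals the second-highest bid: 380
Step 4: Surplus = winner's bid - payment = 471 - 380 = 91

91


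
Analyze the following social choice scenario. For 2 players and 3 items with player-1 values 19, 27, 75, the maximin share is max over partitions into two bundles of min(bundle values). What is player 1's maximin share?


Step 1: Item values = 19, 27, 75
Step 2: Enumerate all 2-bundle partitions and take the smaller bundle:
  Partition 1: {19} vs {27,75} -> bundles 19, 102; min = 19
  Partition 2: {27} vs {19,75} -> bundles 27, 94; min = 27
  Partition 3: {75} vs {19,27} -> bundles 75, 46; min = 46
Step 3: MMS = max(19, 27, 46) = 46

46


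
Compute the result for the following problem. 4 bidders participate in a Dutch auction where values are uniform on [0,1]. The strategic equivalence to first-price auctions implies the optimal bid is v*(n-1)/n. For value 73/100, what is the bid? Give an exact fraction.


Step 1: Dutch auctions are strategically equivalent to first-price auctions
Step 2: The equilibrium bid is b(v) = v*(n-1)/n
Step 3: b = 73/100 * 3/4
Step 4: b = 219/400

219/400


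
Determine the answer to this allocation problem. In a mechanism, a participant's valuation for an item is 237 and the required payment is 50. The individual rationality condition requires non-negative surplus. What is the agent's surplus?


Step 1: Surplus = value - payment = 237 - 50 = 187
Step 2: IR is satisfied (surplus >= 0)

187


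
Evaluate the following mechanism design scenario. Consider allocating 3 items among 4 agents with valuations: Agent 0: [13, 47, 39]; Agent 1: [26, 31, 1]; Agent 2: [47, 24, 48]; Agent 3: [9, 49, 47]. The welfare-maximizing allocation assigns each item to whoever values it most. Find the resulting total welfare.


Step 1: For each item, find the maximum value among all agents.
Step 2: Item 0 -> Agent 2 (value 47)
Step 3: Item 1 -> Agent 3 (value 49)
Step 4: Item 2 -> Agent 2 (value 48)
Step 5: Total welfare = 47 + 49 + 48 = 144

144


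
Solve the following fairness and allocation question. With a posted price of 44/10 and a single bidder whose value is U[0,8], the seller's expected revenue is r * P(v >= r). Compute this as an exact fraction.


Step 1: Posted price r = 22/5, value support [0,8]
Step 2: P(v >= r) = (8 - 22/5)/8 = 9/20
Step 3: Expected revenue = r * P(v >= r) = 22/5 * 9/20
Step 4: Revenue = 99/50

99/50


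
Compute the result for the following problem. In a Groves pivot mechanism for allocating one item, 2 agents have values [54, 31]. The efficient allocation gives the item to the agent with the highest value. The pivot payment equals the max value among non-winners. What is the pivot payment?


Step 1: The efficient winner is agent 0 with value 54
Step 2: Other agents' values: [31]
Step 3: Pivot payment = max(others) = 31
Step 4: The winner pays 31

31


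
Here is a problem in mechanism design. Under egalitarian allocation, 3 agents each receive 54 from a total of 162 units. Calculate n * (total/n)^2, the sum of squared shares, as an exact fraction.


Step 1: Each agent's share = 162/3 = 54
Step 2: Square of each share = (54)^2 = 2916
Step 3: Sum of squares = 3 * 2916 = 8748

8748


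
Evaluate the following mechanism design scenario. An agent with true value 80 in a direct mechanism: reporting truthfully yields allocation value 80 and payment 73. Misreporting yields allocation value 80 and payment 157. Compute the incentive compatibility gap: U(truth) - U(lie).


Step 1: U(truth) = value - payment = 80 - 73 = 7
Step 2: U(lie) = allocation - payment = 80 - 157 = -77
Step 3: IC gap = 7 - (-77) = 84

84


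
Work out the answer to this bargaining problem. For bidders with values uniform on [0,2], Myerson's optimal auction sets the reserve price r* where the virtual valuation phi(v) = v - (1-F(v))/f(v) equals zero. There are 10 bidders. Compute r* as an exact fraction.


Step 1: For U[0,2], F(v) = v/2 and f(v) = 1/2
Step 2: phi(v) = v - (1 - v/2)/(1/2) = v - (2 - v) = 2v - 2
Step 3: Set phi(r*) = 0: 2r* - 2 = 0
Step 4: r* = 2/2 = 1 (the number of bidders n = 10 does not enter)

1


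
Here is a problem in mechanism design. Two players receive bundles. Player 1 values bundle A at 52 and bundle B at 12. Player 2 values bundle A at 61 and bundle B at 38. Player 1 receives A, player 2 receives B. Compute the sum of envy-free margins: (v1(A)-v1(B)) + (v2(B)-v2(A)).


Step 1: Player 1's margin = v1(A) - v1(B) = 52 - 12 = 40
Step 2: Player 2's margin = v2(B) - v2(A) = 38 - 61 = -23
Step 3: Total margin = 40 + -23 = 17

17


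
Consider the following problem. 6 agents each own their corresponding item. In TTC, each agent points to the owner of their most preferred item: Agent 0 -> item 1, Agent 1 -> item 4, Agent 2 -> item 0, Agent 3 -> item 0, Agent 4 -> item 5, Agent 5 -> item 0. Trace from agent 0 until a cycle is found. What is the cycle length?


Step 1: Trace the pointer graph from agent 0: 0 -> 1 -> 4 -> 5 -> 0
Step 2: A cycle is detected when we revisit agent 0
Step 3: The cycle is: 0 -> 1 -> 4 -> 5 -> 0
Step 4: Cycle length = 4

4


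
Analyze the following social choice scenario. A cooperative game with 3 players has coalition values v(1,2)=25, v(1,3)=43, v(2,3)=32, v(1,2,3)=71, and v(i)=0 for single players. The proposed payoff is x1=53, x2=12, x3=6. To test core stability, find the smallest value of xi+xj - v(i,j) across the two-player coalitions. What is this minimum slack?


Step 1: Slack for coalition (1,2): x1+x2 - v12 = 65 - 25 = 40
Step 2: Slack for coalition (1,3): x1+x3 - v13 = 59 - 43 = 16
Step 3: Slack for coalition (2,3): x2+x3 - v23 = 18 - 32 = -14
Step 4: Minimum slack = min(40, 16, -14) = -14, attained by (2,3); coalition (2,3) can block (slack < 0), so the allocation is not in the core

-14


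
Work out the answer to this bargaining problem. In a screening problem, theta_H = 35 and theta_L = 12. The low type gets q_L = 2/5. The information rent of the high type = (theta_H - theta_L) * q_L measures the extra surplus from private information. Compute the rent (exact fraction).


Step 1: theta_H - theta_L = 35 - 12 = 23
Step 2: Information rent = (theta_H - theta_L) * q_L
Step 3: = 23 * 2/5
Step 4: = 46/5

46/5


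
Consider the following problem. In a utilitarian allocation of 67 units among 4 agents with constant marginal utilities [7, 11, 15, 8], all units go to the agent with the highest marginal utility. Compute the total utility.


Step 1: The marginal utilities are [7, 11, 15, 8]
Step 2: The highest marginal utility is 15
Step 3: All 67 units go to that agent
Step 4: Total utility = 15 * 67 = 1005

1005


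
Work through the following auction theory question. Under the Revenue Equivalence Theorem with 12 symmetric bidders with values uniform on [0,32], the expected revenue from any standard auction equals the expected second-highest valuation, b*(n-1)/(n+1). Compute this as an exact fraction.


Step 1: By Revenue Equivalence, expected revenue = b*(n-1)/(n+1)
Step 2: Substituting n = 12, b = 32
Step 3: Revenue = 32*(12-1)/(12+1) = 32*11/13
Step 4: Revenue = 352/13

352/13


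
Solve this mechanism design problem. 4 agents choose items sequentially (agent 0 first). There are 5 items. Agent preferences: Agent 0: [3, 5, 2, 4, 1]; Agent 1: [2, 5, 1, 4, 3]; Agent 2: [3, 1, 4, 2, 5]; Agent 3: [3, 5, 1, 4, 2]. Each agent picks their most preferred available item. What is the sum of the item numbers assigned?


Step 1: Agent 0 picks item 3
Step 2: Agent 1 picks item 2
Step 3: Agent 2 picks item 1
Step 4: Agent 3 picks item 5
Step 5: Sum = 3 + 2 + 1 + 5 = 11

11


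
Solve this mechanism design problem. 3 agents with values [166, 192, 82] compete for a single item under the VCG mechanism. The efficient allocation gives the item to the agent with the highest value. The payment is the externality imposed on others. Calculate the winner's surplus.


Step 1: The winner is the agent with the highest value: agent 1 with value 192
Step 2: Values of other agents: [166, 82]
Step 3: VCG payment = max of others' values = 166
Step 4: Surplus = 192 - 166 = 26

26


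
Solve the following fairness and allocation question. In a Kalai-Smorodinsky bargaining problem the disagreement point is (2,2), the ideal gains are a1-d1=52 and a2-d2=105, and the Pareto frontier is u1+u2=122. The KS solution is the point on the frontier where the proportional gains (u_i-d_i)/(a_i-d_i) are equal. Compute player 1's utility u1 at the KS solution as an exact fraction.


Step 1: At the KS point, (u1-d1)/r1 = (u2-d2)/r2 = t and u1+u2 = 122
Step 2: u1 = d1 + r1*t and u2 = d2 + r2*t, so (d1 + r1*t) + (d2 + r2*t) = 122
Step 3: t = (122 - 2 - 2)/(52 + 105) = 118/157
Step 4: u1 = d1 + r1*t = 2 + 52 * 118/157 = 6450/157
Step 5: (Check: u2 = d2 + r2*t = 12704/157; u1+u2 = 6450/157 + 12704/157 = 122, on the frontier.)

6450/157


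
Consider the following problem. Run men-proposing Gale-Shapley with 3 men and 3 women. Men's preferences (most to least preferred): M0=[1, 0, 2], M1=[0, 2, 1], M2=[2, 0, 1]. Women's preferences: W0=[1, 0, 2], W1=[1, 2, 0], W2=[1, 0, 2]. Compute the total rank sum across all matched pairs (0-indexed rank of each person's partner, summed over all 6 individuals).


Step 1: Run Gale-Shapley (men propose, women hold best offer):
  M0 proposes to W1; she accepts
  M1 proposes to W0; she accepts
  M2 proposes to W2; she accepts
Step 2: Final matching: W0-M1, W1-M0, W2-M2
Step 3: 0-indexed ranks (man's rank of his match, then woman's): 0 + 0 + 0 + 2 + 0 + 2
Step 4: Total rank sum = 4

4


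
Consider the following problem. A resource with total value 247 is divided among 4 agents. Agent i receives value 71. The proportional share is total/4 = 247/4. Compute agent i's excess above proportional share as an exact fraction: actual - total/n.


Step 1: Proportional share = 247/4
Step 2: Agent's actual allocation = 71
Step 3: Excess = 71 - 247/4 = 37/4

37/4


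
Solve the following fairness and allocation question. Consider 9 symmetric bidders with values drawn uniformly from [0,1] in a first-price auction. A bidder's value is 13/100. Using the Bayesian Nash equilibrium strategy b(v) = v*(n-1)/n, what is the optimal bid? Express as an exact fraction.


Step 1: The symmetric BNE bidding function is b(v) = v * (n-1) / n
Step 2: Substitute v = 13/100 and n = 9
Step 3: b = 13/100 * 8/9
Step 4: b = 26/225

26/225


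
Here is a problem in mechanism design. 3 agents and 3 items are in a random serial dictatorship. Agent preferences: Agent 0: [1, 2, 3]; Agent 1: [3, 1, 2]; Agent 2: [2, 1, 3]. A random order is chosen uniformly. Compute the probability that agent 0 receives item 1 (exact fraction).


Step 1: Agent 0 wants item 1
Step 2: There are 6 possible orderings of agents
Step 3: In 6 orderings, agent 0 gets item 1
Step 4: Probability = 6/6 = 1

1


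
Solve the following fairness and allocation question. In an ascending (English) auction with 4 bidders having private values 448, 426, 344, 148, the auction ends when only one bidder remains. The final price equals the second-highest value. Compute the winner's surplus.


Step 1: Identify the highest value: 448
Step 2: Identify the second-highest value: 426
Step 3: The final price = second-highest value = 426
Step 4: Surplus = 448 - 426 = 22

22


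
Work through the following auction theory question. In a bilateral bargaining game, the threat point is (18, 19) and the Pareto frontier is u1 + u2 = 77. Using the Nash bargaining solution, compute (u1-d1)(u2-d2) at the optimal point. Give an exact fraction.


Step 1: The Nash solution splits surplus symmetrically above the disagreement point
Step 2: u1 = (total + d1 - d2)/2 = (77 + 18 - 19)/2 = 38
Step 3: u2 = (total - d1 + d2)/2 = (77 - 18 + 19)/2 = 39
Step 4: Nash product = (38 - 18) * (39 - 19)
Step 5: = 20 * 20 = 400

400


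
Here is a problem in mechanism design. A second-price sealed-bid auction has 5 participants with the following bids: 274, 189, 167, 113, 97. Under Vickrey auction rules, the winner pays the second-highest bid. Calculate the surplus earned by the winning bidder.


Step 1: Sort bids in descending order: 274, 189, 167, 113, 97
Step 2: The winning bid is the highest: 274
Step 3: The payment equals the second-highest bid: 189
Step 4: Surplus = winner's bid - payment = 274 - 189 = 85

85


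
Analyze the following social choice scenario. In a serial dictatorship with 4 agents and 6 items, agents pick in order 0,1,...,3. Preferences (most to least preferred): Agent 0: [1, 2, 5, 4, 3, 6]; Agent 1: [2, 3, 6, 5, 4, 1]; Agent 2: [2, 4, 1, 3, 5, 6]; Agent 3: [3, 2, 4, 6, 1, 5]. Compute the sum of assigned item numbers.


Step 1: Agent 0 picks item 1
Step 2: Agent 1 picks item 2
Step 3: Agent 2 picks item 4
Step 4: Agent 3 picks item 3
Step 5: Sum = 1 + 2 + 4 + 3 = 10

10


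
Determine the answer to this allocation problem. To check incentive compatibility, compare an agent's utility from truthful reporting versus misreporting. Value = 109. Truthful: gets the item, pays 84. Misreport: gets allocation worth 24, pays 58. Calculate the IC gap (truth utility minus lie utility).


Step 1: U(truth) = value - payment = 109 - 84 = 25
Step 2: U(lie) = allocation - payment = 24 - 58 = -34
Step 3: IC gap = 25 - (-34) = 59

59


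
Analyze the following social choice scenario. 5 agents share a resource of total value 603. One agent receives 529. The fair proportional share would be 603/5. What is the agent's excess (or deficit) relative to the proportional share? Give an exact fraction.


Step 1: Proportional share = 603/5
Step 2: Agent's actual allocation = 529
Step 3: Excess = 529 - 603/5 = 2042/5

2042/5


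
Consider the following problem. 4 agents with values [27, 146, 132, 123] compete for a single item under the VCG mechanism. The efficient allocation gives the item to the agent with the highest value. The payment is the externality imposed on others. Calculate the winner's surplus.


Step 1: The winner is the agent with the highest value: agent 1 with value 146
Step 2: Values of other agents: [27, 132, 123]
Step 3: VCG payment = max of others' values = 132
Step 4: Surplus = 146 - 132 = 14

14


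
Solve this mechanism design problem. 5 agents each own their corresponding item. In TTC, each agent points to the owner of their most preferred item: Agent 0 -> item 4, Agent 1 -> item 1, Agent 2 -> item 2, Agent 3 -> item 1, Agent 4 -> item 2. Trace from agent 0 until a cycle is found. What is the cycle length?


Step 1: Trace the pointer graph from agent 0: 0 -> 4 -> 2 -> 2
Step 2: A cycle is detected when we revisit agent 2
Step 3: The cycle is: 2 -> 2
Step 4: Cycle length = 1

1


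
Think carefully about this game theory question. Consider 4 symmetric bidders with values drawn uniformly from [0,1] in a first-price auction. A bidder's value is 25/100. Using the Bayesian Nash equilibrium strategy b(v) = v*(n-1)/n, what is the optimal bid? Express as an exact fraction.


Step 1: The symmetric BNE bidding function is b(v) = v * (n-1) / n
Step 2: Substitute v = 1/4 and n = 4
Step 3: b = 1/4 * 3/4
Step 4: b = 3/16

3/16


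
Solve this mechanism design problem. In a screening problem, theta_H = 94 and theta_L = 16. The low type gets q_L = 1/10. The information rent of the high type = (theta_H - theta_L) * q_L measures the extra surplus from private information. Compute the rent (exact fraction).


Step 1: theta_H - theta_L = 94 - 16 = 78
Step 2: Information rent = (theta_H - theta_L) * q_L
Step 3: = 78 * 1/10
Step 4: = 39/5

39/5


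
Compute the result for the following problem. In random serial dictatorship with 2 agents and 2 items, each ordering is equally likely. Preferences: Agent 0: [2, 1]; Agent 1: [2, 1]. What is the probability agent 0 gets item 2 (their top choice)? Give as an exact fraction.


Step 1: Agent 0 wants item 2
Step 2: There are 2 possible orderings of agents
Step 3: In 1 orderings, agent 0 gets item 2
Step 4: Probability = 1/2

1/2


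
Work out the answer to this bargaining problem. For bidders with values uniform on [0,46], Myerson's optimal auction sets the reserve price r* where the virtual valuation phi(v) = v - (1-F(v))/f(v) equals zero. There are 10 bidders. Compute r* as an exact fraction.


Step 1: For U[0,46], F(v) = v/46 and f(v) = 1/46
Step 2: phi(v) = v - (1 - v/46)/(1/46) = v - (46 - v) = 2v - 46
Step 3: Set phi(r*) = 0: 2r* - 46 = 0
Step 4: r* = 46/2 = 23 (the number of bidders n = 10 does not enter)

23


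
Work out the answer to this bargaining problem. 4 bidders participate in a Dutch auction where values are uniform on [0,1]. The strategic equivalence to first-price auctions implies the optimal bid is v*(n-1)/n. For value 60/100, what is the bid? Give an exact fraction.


Step 1: Dutch auctions are strategically equivalent to first-price auctions
Step 2: The equilibrium bid is b(v) = v*(n-1)/n
Step 3: b = 3/5 * 3/4
Step 4: b = 9/20

9/20


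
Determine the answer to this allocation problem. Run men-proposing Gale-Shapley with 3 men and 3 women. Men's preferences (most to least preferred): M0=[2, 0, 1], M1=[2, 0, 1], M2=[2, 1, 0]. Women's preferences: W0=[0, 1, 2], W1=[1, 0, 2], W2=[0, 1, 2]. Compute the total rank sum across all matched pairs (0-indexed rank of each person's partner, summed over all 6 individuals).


Step 1: Run Gale-Shapley (men propose, women hold best offer):
  M0 proposes to W2; she accepts
  M1 proposes to W2; rejected
  M1 proposes to W0; she accepts
  M2 proposes to W2; rejected
  M2 proposes to W1; she accepts
Step 2: Final matching: W0-M1, W1-M2, W2-M0
Step 3: 0-indexed ranks (man's rank of his match, then woman's): 1 + 1 + 1 + 2 + 0 + 0
Step 4: Total rank sum = 5

5


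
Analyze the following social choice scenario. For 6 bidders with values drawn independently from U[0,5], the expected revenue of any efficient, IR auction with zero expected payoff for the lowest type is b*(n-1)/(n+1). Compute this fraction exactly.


Step 1: By Revenue Equivalence, expected revenue = b*(n-1)/(n+1)
Step 2: Substituting n = 6, b = 5
Step 3: Revenue = 5*(6-1)/(6+1) = 5*5/7
Step 4: Revenue = 25/7

25/7


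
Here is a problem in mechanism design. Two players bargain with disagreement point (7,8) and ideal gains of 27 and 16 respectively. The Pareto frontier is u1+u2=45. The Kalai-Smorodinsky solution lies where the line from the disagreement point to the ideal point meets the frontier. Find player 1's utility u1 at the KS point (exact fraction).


Step 1: At the KS point, (u1-d1)/r1 = (u2-d2)/r2 = t and u1+u2 = 45
Step 2: u1 = d1 + r1*t and u2 = d2 + r2*t, so (d1 + r1*t) + (d2 + r2*t) = 45
Step 3: t = (45 - 7 - 8)/(27 + 16) = 30/43
Step 4: u1 = d1 + r1*t = 7 + 27 * 30/43 = 1111/43
Step 5: (Check: u2 = d2 + r2*t = 824/43; u1+u2 = 1111/43 + 824/43 = 45, on the frontier.)

1111/43


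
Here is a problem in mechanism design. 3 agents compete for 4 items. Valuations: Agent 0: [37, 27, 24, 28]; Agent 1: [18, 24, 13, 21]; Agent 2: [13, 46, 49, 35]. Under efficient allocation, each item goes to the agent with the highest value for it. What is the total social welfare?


Step 1: For each item, find the maximum value among all agents.
Step 2: Item 0 -> Agent 0 (value 37)
Step 3: Item 1 -> Agent 2 (value 46)
Step 4: Item 2 -> Agent 2 (value 49)
Step 5: Item 3 -> Agent 2 (value 35)
Step 6: Total welfare = 37 + 46 + 49 + 35 = 167

167


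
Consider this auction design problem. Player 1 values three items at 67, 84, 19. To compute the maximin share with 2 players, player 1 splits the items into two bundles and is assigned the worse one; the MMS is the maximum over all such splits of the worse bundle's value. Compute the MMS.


Step 1: Item values = 67, 84, 19
Step 2: Enumerate all 2-bundle partitions and take the smaller bundle:
  Partition 1: {67} vs {84,19} -> bundles 67, 103; min = 67
  Partition 2: {84} vs {67,19} -> bundles 84, 86; min = 84
  Partition 3: {19} vs {67,84} -> bundles 19, 151; min = 19
Step 3: MMS = max(67, 84, 19) = 84

84


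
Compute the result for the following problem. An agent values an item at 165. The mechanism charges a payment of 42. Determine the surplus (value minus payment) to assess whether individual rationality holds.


Step 1: Surplus = value - payment = 165 - 42 = 123
Step 2: IR is satisfied (surplus >= 0)

123


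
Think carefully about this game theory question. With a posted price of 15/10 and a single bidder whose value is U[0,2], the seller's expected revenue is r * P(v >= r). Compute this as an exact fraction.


Step 1: Posted price r = 3/2, value support [0,2]
Step 2: P(v >= r) = (2 - 3/2)/2 = 1/4
Step 3: Expected revenue = r * P(v >= r) = 3/2 * 1/4
Step 4: Revenue = 3/8

3/8


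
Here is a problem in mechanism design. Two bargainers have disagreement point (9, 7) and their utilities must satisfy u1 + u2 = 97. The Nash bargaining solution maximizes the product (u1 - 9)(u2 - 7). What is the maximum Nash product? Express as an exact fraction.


Step 1: The Nash solution splits surplus symmetrically above the disagreement point
Step 2: u1 = (total + d1 - d2)/2 = (97 + 9 - 7)/2 = 99/2
Step 3: u2 = (total - d1 + d2)/2 = (97 - 9 + 7)/2 = 95/2
Step 4: Nash product = (99/2 - 9) * (95/2 - 7)
Step 5: = 81/2 * 81/2 = 6561/4

6561/4


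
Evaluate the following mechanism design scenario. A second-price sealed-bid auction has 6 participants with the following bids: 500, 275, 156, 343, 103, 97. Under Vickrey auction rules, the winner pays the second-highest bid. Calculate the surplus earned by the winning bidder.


Step 1: Sort bids in descending order: 500, 343, 275, 156, 103, 97
Step 2: The winning bid is the highest: 500
Step 3: The payment equals the second-highest bid: 343
Step 4: Surplus = winner's bid - payment = 500 - 343 = 157

157


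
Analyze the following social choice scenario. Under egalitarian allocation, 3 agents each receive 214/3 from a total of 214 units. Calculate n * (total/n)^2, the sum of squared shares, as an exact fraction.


Step 1: Each agent's share = 214/3
Step 2: Square of each share = (214/3)^2 = 45796/9
Step 3: Sum of squares = 3 * 45796/9 = 45796/3

45796/3


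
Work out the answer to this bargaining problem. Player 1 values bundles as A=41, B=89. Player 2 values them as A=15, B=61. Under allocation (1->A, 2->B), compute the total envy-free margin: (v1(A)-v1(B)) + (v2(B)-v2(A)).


Step 1: Player 1's margin = v1(A) - v1(B) = 41 - 89 = -48
Step 2: Player 2's margin = v2(B) - v2(A) = 61 - 15 = 46
Step 3: Total margin = -48 + 46 = -2

-2


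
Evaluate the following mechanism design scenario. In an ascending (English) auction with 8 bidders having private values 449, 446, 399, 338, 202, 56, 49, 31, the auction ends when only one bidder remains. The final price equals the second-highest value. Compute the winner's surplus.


Step 1: Identify the highest value: 449
Step 2: Identify the second-highest value: 446
Step 3: The final price = second-highest value = 446
Step 4: Surplus = 449 - 446 = 3

3


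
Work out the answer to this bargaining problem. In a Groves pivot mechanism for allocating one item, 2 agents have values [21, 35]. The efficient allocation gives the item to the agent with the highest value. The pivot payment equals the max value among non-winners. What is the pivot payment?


Step 1: The efficient winner is agent 1 with value 35
Step 2: Other agents' values: [21]
Step 3: Pivot payment = max(others) = 21
Step 4: The winner pays 21

21


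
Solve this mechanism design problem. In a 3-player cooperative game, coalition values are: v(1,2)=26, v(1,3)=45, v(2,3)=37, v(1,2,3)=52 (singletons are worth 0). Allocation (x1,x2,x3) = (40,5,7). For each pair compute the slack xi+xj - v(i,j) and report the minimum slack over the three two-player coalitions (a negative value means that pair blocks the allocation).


Step 1: Slack for coalition (1,2): x1+x2 - v12 = 45 - 26 = 19
Step 2: Slack for coalition (1,3): x1+x3 - v13 = 47 - 45 = 2
Step 3: Slack for coalition (2,3): x2+x3 - v23 = 12 - 37 = -25
Step 4: Minimum slack = min(19, 2, -25) = -25, attained by (2,3); coalition (2,3) can block (slack < 0), so the allocation is not in the core

-25
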